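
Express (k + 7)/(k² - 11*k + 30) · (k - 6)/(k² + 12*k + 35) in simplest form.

Factor: k² - 11*k + 30 = (k - 5)·(k - 6);  k² + 12*k + 35 = (k + 5)·(k + 7)
Cancel the common factors (k - 6), (k + 7).

1/(k² - 25)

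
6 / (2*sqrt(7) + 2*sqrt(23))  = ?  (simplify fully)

Multiply numerator and denominator by -2*sqrt(23) + 2*sqrt(7).
Denominator becomes -64; numerator becomes -12*sqrt(23) + 12*sqrt(7).

(-3*sqrt(7) + 3*sqrt(23))/16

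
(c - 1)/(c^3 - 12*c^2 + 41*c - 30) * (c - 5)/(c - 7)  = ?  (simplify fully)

1/(c^2 - 13*c + 42)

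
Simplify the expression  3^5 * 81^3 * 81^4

3^5 = 3^5; 81^3 = 3^12; 81^4 = 3^16
Combine exponents: 3^33

3^33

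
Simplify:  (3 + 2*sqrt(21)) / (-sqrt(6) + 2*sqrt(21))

Multiply numerator and denominator by sqrt(6) + 2*sqrt(21).
Denominator becomes 78; numerator becomes 3*sqrt(6) + 6*sqrt(14) + 6*sqrt(21) + 84.

(sqrt(6) + 2*sqrt(14) + 2*sqrt(21) + 28)/26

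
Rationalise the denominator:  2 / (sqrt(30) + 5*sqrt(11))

(-2*sqrt(30) + 10*sqrt(11))/245

Multiply numerator and denominator by -5*sqrt(11) + sqrt(30).
Denominator becomes -245; numerator becomes -10*sqrt(11) + 2*sqrt(30).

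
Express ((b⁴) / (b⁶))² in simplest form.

b^(-4)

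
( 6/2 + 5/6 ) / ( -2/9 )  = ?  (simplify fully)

-69/4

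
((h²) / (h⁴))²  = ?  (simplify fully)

Inside the bracket: (h^-2)
Raise to the power 2: (h^-4)

h^(-4)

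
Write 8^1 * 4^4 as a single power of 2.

2^11

8^1 = 2^3; 4^4 = 2^8
Combine exponents: 2^11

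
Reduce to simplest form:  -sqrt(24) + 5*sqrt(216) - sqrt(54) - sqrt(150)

20*sqrt(6)

sqrt(24) = 2*sqrt(6); 5*sqrt(216) = 30*sqrt(6); sqrt(54) = 3*sqrt(6); sqrt(150) = 5*sqrt(6)
Combine: (-2 + 30 - 3 - 5)·sqrt(6) = 20*sqrt(6)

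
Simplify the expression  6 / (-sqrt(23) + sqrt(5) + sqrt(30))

Group as (sqrt(5) + sqrt(30)) - sqrt(23); multiply by (sqrt(5) + sqrt(30)) + sqrt(23), then rationalise the remaining surd.

(-6*sqrt(23) - sqrt(30) + 24*sqrt(5) + 5*sqrt(138))/38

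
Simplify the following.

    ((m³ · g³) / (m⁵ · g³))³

m^(-6)

Inside the bracket: (m^-2)
Raise to the power 3: (m^-6)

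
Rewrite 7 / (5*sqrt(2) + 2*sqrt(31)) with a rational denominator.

(-35*sqrt(2) + 14*sqrt(31))/74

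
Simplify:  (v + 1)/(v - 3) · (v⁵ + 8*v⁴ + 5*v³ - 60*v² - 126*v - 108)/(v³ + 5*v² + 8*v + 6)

v² + 7*v + 6

Factor: v⁵ + 8*v⁴ + 5*v³ - 60*v² - 126*v - 108 = (v + 3)·(v² + 2*v + 2)·(v + 6)·(v - 3);  v³ + 5*v² + 8*v + 6 = (v + 3)·(v² + 2*v + 2)
Cancel the common factors (v² + 2*v + 2), (v + 3), (v - 3).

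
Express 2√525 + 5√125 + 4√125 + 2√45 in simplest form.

10*√21 + 51*√5

2√525 = 10*√21; 5√125 = 25*√5; 4√125 = 20*√5; 2√45 = 6*√5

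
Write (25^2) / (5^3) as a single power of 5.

5^1

25^2 = 5^4; 5^3 = 5^3
Combine exponents: 5^1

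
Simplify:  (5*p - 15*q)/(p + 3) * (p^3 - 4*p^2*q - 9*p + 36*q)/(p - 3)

5*p^2 - 35*p*q + 60*q^2

Factor: 5*p - 15*q = 5*(p - 3*q);  p^3 - 4*p^2*q - 9*p + 36*q = (p + 3)*(p - 4*q)*(p - 3)
Cancel the common factors (p + 3), (p - 3).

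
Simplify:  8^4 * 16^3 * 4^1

2^26

8^4 = 2^12; 16^3 = 2^12; 4^1 = 2^2
Combine exponents: 2^26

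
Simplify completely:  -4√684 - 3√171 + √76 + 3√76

4√684 = 24*√19; 3√171 = 9*√19; √76 = 2*√19; 3√76 = 6*√19
Combine: (-24 - 9 + 2 + 6)·√19 = -25*√19

-25*√19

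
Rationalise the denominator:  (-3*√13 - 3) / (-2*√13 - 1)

Multiply numerator and denominator by -1 + 2*√13.
Denominator becomes -51; numerator becomes -75 - 3*√13.

(√13 + 25)/17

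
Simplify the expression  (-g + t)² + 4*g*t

After expansion: g² + 2*g*t + t² — a perfect-square trinomial.

(g + t)²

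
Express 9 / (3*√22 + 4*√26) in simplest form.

(-27*√22 + 36*√26)/218

Multiply numerator and denominator by -4*√26 + 3*√22.
Denominator becomes -218; numerator becomes -36*√26 + 27*√22.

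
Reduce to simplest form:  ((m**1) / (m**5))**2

Inside the bracket: (m**-4)
Raise to the power 2: (m**-8)

m**(-8)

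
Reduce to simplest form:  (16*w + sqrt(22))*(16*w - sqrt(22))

Product of conjugates: (P+Q)(P-Q) = P**2 - Q**2.

256*w**2 - 22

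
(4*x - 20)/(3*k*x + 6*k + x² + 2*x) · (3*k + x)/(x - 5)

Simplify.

4/(x + 2)

Factor: 4*x - 20 = 4·(x - 5);  3*k*x + 6*k + x² + 2*x = (3*k + x)·(x + 2)
Cancel the common factors (x - 5), (3*k + x).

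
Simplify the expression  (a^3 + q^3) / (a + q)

a^2 - a*q + q^2

Apply the sum-of-cubes factorisation and cancel (a + q).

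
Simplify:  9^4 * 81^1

9^4 = 3^8; 81^1 = 3^4
Combine exponents: 3^12

3^12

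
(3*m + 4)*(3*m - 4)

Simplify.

9*m**2 - 16

Difference of squares with P = 3*m, Q = 4.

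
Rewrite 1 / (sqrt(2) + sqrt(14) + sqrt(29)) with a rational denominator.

(-17*sqrt(14) - 41*sqrt(2) + 4*sqrt(203) + 13*sqrt(29))/57

Group as (sqrt(2) + sqrt(14)) + sqrt(29); multiply by (sqrt(2) + sqrt(14)) - sqrt(29), then rationalise the remaining surd.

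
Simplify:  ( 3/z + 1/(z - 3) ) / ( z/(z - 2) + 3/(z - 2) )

(4*z^2 - 17*z + 18)/(z^3 - 9*z)

Numerator: 3/z + 1/(z - 3) = (4*z - 9)/(z^2 - 3*z)
Denominator: z/(z - 2) + 3/(z - 2) = (z + 3)/(z - 2)
Divide: ((4*z - 9)/(z^2 - 3*z)) · ((z - 2)/(z + 3)) = (4*z^2 - 17*z + 18)/(z^3 - 9*z)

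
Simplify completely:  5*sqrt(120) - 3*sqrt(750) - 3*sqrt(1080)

-23*sqrt(30)

5*sqrt(120) = 10*sqrt(30); 3*sqrt(750) = 15*sqrt(30); 3*sqrt(1080) = 18*sqrt(30)
Combine: (10 - 15 - 18)·sqrt(30) = -23*sqrt(30)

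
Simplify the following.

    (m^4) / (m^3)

Quotient: m^1

m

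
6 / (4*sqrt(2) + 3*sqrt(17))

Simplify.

(-24*sqrt(2) + 18*sqrt(17))/121

Multiply numerator and denominator by -3*sqrt(17) + 4*sqrt(2).
Denominator becomes -121; numerator becomes -18*sqrt(17) + 24*sqrt(2).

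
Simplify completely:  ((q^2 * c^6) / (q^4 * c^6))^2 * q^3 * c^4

c^4/q

Inside the bracket: (q^-2)
Raise to the power 2: (q^-4)
Multiply by q^3 * c^4: add exponents.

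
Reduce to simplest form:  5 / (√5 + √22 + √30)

(-100*√33 - 15*√30 + 65*√22 + 235*√5)/431

Group as (√5 + √30) + √22; multiply by (√5 + √30) - √22, then rationalise the remaining surd.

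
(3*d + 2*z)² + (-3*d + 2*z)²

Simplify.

Write as f((2*z),(3*d)) + f((2*z),-(3*d)) and expand.

18*d² + 8*z²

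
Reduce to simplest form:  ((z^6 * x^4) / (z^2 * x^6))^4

Inside the bracket: z^4 * (x^-2)
Raise to the power 4: z^16 * (x^-8)

z^16/x^8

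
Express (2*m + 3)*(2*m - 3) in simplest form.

4*m**2 - 9

Product of conjugates: (P+Q)(P-Q) = P**2 - Q**2.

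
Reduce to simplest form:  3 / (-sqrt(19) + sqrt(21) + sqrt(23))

Group as (sqrt(21) + sqrt(23)) - sqrt(19); multiply by (sqrt(21) + sqrt(23)) + sqrt(19), then rationalise the remaining surd.

(-75*sqrt(19) + 51*sqrt(23) + 63*sqrt(21) + 6*sqrt(9177))/1307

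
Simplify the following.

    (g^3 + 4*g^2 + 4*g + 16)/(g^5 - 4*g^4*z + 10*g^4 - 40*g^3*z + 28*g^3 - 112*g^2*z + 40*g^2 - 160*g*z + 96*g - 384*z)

-1/(-g^2 + 4*g*z - 6*g + 24*z)

Factor: g^3 + 4*g^2 + 4*g + 16 = (g + 4)*(g^2 + 4);  g^5 - 4*g^4*z + 10*g^4 - 40*g^3*z + 28*g^3 - 112*g^2*z + 40*g^2 - 160*g*z + 96*g - 384*z = (g^2 + 4)*(g + 6)*(g + 4)*(g - 4*z)
Cancel the common factors (g^2 + 4), (g + 4).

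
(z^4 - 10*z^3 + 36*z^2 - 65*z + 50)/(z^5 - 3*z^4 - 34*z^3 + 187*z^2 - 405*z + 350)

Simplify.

Factor: z^4 - 10*z^3 + 36*z^2 - 65*z + 50 = (z - 2)*(z - 5)*(z^2 - 3*z + 5);  z^5 - 3*z^4 - 34*z^3 + 187*z^2 - 405*z + 350 = (z - 2)*(z^2 - 3*z + 5)*(z - 5)*(z + 7)
Cancel the common factors (z^2 - 3*z + 5), (z - 5), (z - 2).

1/(z + 7)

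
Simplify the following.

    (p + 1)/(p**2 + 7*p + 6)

Factor: p**2 + 7*p + 6 = (p + 6)*(p + 1)
Cancel the common factor (p + 1).

1/(p + 6)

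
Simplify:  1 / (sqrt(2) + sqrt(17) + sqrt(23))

(-sqrt(782) - 2*sqrt(23) + 4*sqrt(17) + 19*sqrt(2))/60

Group as (sqrt(2) + sqrt(17)) + sqrt(23); multiply by (sqrt(2) + sqrt(17)) - sqrt(23), then rationalise the remaining surd.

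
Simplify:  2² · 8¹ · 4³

2^11

2² = 2^2; 8¹ = 2^3; 4³ = 2^6
Combine exponents: 2^11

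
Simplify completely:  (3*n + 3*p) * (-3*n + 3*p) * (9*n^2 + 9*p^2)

Telescope via difference of squares: ((3*p)+(3*n))((3*p)-(3*n)) = -9*n^2 + 9*p^2, then repeat with the next factor.

-81*n^4 + 81*p^4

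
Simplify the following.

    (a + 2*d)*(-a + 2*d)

-a^2 + 4*d^2

Difference of squares with P = 2*d, Q = a.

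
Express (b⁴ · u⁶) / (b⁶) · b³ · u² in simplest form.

b*u⁸

Quotient: (b^-2) · u⁶
Multiply by b³ · u²: add exponents.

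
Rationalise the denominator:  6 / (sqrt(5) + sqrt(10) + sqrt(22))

(-120*sqrt(11) - 42*sqrt(22) + 102*sqrt(10) + 162*sqrt(5))/151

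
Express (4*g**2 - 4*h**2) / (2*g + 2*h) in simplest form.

2*g - 2*h

Factor (2*g)**2 - (2*h)**2 and cancel (2*g + 2*h).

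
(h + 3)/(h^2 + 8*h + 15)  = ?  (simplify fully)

1/(h + 5)

Factor: h^2 + 8*h + 15 = (h + 5)*(h + 3)
Cancel the common factor (h + 3).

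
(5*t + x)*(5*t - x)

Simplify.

(5*t)**2 - (x)**2 = 25*t**2 - x**2.

25*t**2 - x**2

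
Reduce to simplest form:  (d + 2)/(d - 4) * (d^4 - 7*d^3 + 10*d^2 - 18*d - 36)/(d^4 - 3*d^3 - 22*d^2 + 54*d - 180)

(d^2 + 3*d + 2)/(d^2 + d - 20)

Factor: d^4 - 7*d^3 + 10*d^2 - 18*d - 36 = (d^2 - 2*d + 6)*(d + 1)*(d - 6);  d^4 - 3*d^3 - 22*d^2 + 54*d - 180 = (d + 5)*(d - 6)*(d^2 - 2*d + 6)
Cancel the common factors (d^2 - 2*d + 6), (d - 6).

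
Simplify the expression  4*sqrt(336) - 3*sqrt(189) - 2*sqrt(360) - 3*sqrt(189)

4*sqrt(336) = 16*sqrt(21); 3*sqrt(189) = 9*sqrt(21); 2*sqrt(360) = 12*sqrt(10); 3*sqrt(189) = 9*sqrt(21)

-12*sqrt(10) - 2*sqrt(21)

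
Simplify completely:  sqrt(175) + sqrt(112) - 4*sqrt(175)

-11*sqrt(7)

sqrt(175) = 5*sqrt(7); sqrt(112) = 4*sqrt(7); 4*sqrt(175) = 20*sqrt(7)
Combine: (5 + 4 - 20)·sqrt(7) = -11*sqrt(7)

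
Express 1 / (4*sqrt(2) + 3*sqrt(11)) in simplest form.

Multiply numerator and denominator by -4*sqrt(2) + 3*sqrt(11).
Denominator becomes 67; numerator becomes -4*sqrt(2) + 3*sqrt(11).

(-4*sqrt(2) + 3*sqrt(11))/67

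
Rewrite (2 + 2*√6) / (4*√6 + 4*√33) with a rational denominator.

Multiply numerator and denominator by -4*√33 + 4*√6.
Denominator becomes -432; numerator becomes -24*√22 - 8*√33 + 8*√6 + 48.

(-6 - √6 + √33 + 3*√22)/54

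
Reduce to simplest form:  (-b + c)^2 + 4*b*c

Expanding gives b^2 + 2*b*c + c^2, a perfect square.

(b + c)^2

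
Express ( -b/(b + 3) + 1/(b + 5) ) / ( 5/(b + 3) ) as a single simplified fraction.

Numerator: -b/(b + 3) + 1/(b + 5) = (-b^2 - 4*b + 3)/(b^2 + 8*b + 15)
Denominator: 5/(b + 3) = 5/(b + 3)
Divide: ((-b^2 - 4*b + 3)/(b^2 + 8*b + 15)) · (b/5 + 3/5) = (-b^2 - 4*b + 3)/(5*b + 25)

(-b^2 - 4*b + 3)/(5*b + 25)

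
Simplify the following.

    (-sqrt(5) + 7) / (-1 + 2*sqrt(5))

Multiply numerator and denominator by -2*sqrt(5) - 1.
Denominator becomes -19; numerator becomes -13*sqrt(5) + 3.

(-3 + 13*sqrt(5))/19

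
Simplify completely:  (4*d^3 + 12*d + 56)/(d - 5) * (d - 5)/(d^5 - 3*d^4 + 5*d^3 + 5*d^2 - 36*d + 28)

Factor: 4*d^3 + 12*d + 56 = 4*(d + 2)*(d^2 - 2*d + 7);  d^5 - 3*d^4 + 5*d^3 + 5*d^2 - 36*d + 28 = (d - 2)*(d + 2)*(d^2 - 2*d + 7)*(d - 1)
Cancel the common factors (d^2 - 2*d + 7), (d - 5), (d + 2).

4/(d^2 - 3*d + 2)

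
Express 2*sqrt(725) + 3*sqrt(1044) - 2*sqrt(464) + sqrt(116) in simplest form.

2*sqrt(725) = 10*sqrt(29); 3*sqrt(1044) = 18*sqrt(29); 2*sqrt(464) = 8*sqrt(29); sqrt(116) = 2*sqrt(29)
Combine: (10 + 18 - 8 + 2)·sqrt(29) = 22*sqrt(29)

22*sqrt(29)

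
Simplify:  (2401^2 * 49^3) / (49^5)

7^4

2401^2 = 7^8; 49^3 = 7^6; 49^5 = 7^10
Combine exponents: 7^4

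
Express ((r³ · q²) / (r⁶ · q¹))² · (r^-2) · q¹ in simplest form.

Inside the bracket: (r^-3) · q¹
Raise to the power 2: (r^-6) · q²
Multiply by (r^-2) · q¹: add exponents.

q³/r⁸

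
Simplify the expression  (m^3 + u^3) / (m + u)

Factor as (a+b)(a^2-ab+b^2) with a=m, b=u.

m^2 - m*u + u^2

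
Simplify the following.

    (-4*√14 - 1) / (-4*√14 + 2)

Multiply numerator and denominator by 2 + 4*√14.
Denominator becomes -220; numerator becomes -226 - 12*√14.

(6*√14 + 113)/110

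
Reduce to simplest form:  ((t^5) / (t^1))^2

Inside the bracket: t^4
Raise to the power 2: t^8

t^8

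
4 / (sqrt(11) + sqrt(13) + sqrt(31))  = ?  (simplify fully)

(-8*sqrt(4433) - 28*sqrt(31) + 116*sqrt(13) + 132*sqrt(11))/523

Group as (sqrt(13) + sqrt(31)) + sqrt(11); multiply by (sqrt(13) + sqrt(31)) - sqrt(11), then rationalise the remaining surd.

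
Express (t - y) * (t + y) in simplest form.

t^2 - y^2

(t+y)(t-y) = t^2 - y^2.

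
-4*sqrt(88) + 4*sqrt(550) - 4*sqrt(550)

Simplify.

-8*sqrt(22)

4*sqrt(88) = 8*sqrt(22); 4*sqrt(550) = 20*sqrt(22); 4*sqrt(550) = 20*sqrt(22)
Combine: (-8 + 20 - 20)·sqrt(22) = -8*sqrt(22)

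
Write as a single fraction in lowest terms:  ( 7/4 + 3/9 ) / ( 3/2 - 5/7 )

175/66

Numerator: 7/4 + 3/9 = 25/12
Denominator: 3/2 - 5/7 = 11/14
Divide: (25/12) · (14/11) = 175/66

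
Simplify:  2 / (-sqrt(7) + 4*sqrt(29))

(2*sqrt(7) + 8*sqrt(29))/457

Multiply numerator and denominator by sqrt(7) + 4*sqrt(29).
Denominator becomes 457; numerator becomes 2*sqrt(7) + 8*sqrt(29).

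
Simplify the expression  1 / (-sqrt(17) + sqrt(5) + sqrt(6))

Group as (sqrt(5) + sqrt(6)) - sqrt(17); multiply by (sqrt(5) + sqrt(6)) + sqrt(17), then rationalise the remaining surd.

(3*sqrt(17) + 8*sqrt(6) + 9*sqrt(5) + sqrt(510))/42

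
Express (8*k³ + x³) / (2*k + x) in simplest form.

4*k² - 2*k*x + x²

Apply the sum-of-cubes factorisation and cancel (2*k + x).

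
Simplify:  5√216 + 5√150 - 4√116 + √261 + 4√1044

5√216 = 30*√6; 5√150 = 25*√6; 4√116 = 8*√29; √261 = 3*√29; 4√1044 = 24*√29

19*√29 + 55*√6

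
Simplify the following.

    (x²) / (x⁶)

x^(-4)

Quotient: (x^-4)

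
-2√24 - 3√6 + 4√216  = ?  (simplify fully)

17*√6

2√24 = 4*√6; 3√6 = 3*√6; 4√216 = 24*√6
Combine: (-4 - 3 + 24)·√6 = 17*√6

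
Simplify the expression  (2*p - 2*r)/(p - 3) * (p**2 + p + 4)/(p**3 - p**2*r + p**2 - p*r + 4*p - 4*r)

Factor: 2*p - 2*r = 2*(p - r);  p**3 - p**2*r + p**2 - p*r + 4*p - 4*r = (p - r)*(p**2 + p + 4)
Cancel the common factors (p**2 + p + 4), (p - r).

2/(p - 3)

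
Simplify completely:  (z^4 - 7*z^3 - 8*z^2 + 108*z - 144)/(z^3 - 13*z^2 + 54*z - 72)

(z^2 + 2*z - 8)/(z - 4)

Factor: z^4 - 7*z^3 - 8*z^2 + 108*z - 144 = (z - 6)*(z - 3)*(z - 2)*(z + 4);  z^3 - 13*z^2 + 54*z - 72 = (z - 3)*(z - 6)*(z - 4)
Cancel the common factors (z - 6), (z - 3).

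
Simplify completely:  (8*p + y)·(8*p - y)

64*p² - y²

(8*p)^2 - (y)^2 = 64*p² - y².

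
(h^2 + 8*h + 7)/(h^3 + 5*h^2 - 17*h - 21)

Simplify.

Factor: h^2 + 8*h + 7 = (h + 1)*(h + 7);  h^3 + 5*h^2 - 17*h - 21 = (h - 3)*(h + 7)*(h + 1)
Cancel the common factors (h + 1), (h + 7).

1/(h - 3)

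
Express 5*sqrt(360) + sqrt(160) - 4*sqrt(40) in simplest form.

26*sqrt(10)

5*sqrt(360) = 30*sqrt(10); sqrt(160) = 4*sqrt(10); 4*sqrt(40) = 8*sqrt(10)
Combine: (30 + 4 - 8)·sqrt(10) = 26*sqrt(10)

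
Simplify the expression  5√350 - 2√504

5√350 = 25*√14; 2√504 = 12*√14
Combine: (25 - 12)·√14 = 13*√14

13*√14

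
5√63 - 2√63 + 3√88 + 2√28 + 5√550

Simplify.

13*√7 + 31*√22

5√63 = 15*√7; 2√63 = 6*√7; 3√88 = 6*√22; 2√28 = 4*√7; 5√550 = 25*√22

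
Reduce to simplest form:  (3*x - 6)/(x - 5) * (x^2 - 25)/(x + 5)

Factor: 3*x - 6 = 3*(x - 2);  x^2 - 25 = (x - 5)*(x + 5)
Cancel the common factors (x - 5), (x + 5).

3*x - 6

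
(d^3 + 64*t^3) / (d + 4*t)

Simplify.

d^2 - 4*d*t + 16*t^2

Factor as (a+b)(a^2-ab+b^2) with a=d, b=(4*t).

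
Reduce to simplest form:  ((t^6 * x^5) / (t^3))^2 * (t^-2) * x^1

t^4*x^11

Inside the bracket: t^3 * x^5
Raise to the power 2: t^6 * x^10
Multiply by (t^-2) * x^1: add exponents.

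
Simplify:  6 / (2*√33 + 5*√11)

(-12*√33 + 30*√11)/143

Multiply numerator and denominator by -5*√11 + 2*√33.
Denominator becomes -143; numerator becomes -30*√11 + 12*√33.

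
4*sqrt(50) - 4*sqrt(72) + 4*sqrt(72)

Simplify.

4*sqrt(50) = 20*sqrt(2); 4*sqrt(72) = 24*sqrt(2); 4*sqrt(72) = 24*sqrt(2)
Combine: (20 - 24 + 24)·sqrt(2) = 20*sqrt(2)

20*sqrt(2)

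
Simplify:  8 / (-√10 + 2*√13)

(4*√10 + 8*√13)/21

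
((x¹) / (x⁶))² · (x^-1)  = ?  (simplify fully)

Inside the bracket: (x^-5)
Raise to the power 2: (x^-10)
Multiply by (x^-1): add exponents.

x^(-11)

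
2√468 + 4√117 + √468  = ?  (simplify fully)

2√468 = 12*√13; 4√117 = 12*√13; √468 = 6*√13
Combine: (12 + 12 + 6)·√13 = 30*√13

30*√13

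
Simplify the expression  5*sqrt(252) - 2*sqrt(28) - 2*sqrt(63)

20*sqrt(7)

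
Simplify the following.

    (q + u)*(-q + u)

Product of conjugates: (P+Q)(P-Q) = P^2 - Q^2.

-q^2 + u^2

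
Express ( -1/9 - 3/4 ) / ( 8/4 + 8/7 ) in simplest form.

Numerator: -1/9 - 3/4 = -31/36
Denominator: 8/4 + 8/7 = 22/7
Divide: (-31/36) · (7/22) = -217/792

-217/792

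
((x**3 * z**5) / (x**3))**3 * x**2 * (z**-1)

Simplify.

Inside the bracket: z**5
Raise to the power 3: z**15
Multiply by x**2 * (z**-1): add exponents.

x**2*z**14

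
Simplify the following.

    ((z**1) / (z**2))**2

Inside the bracket: (z**-1)
Raise to the power 2: (z**-2)

z**(-2)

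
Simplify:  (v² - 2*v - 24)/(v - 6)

Factor: v² - 2*v - 24 = (v - 6)·(v + 4)
Cancel the common factor (v - 6).

v + 4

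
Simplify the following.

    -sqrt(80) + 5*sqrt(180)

sqrt(80) = 4*sqrt(5); 5*sqrt(180) = 30*sqrt(5)
Combine: (-4 + 30)·sqrt(5) = 26*sqrt(5)

26*sqrt(5)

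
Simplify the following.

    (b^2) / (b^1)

b

Quotient: b^1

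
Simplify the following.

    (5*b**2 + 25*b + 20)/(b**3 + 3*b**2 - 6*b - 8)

Factor: 5*b**2 + 25*b + 20 = 5*(b + 4)*(b + 1);  b**3 + 3*b**2 - 6*b - 8 = (b + 1)*(b - 2)*(b + 4)
Cancel the common factors (b + 1), (b + 4).

5/(b - 2)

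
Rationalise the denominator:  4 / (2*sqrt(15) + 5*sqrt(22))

(-4*sqrt(15) + 10*sqrt(22))/245

Multiply numerator and denominator by -2*sqrt(15) + 5*sqrt(22).
Denominator becomes 490; numerator becomes -8*sqrt(15) + 20*sqrt(22).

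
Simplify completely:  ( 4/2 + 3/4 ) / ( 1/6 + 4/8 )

33/8

Numerator: 4/2 + 3/4 = 11/4
Denominator: 1/6 + 4/8 = 2/3
Divide: (11/4) · (3/2) = 33/8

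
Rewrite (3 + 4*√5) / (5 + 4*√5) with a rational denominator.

Multiply numerator and denominator by -4*√5 + 5.
Denominator becomes -55; numerator becomes -65 + 8*√5.

(-8*√5 + 65)/55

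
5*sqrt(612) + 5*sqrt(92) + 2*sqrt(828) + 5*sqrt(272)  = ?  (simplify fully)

22*sqrt(23) + 50*sqrt(17)

5*sqrt(612) = 30*sqrt(17); 5*sqrt(92) = 10*sqrt(23); 2*sqrt(828) = 12*sqrt(23); 5*sqrt(272) = 20*sqrt(17)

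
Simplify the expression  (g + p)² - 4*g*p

(g - p)²

Expand the square and combine the 4*g*p term.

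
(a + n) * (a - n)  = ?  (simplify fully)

a^2 - n^2

(a+n)(a-n) = a^2 - n^2.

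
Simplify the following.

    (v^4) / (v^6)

v^(-2)

Quotient: (v^-2)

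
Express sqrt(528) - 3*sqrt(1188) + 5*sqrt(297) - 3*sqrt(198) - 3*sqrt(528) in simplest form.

sqrt(528) = 4*sqrt(33); 3*sqrt(1188) = 18*sqrt(33); 5*sqrt(297) = 15*sqrt(33); 3*sqrt(198) = 9*sqrt(22); 3*sqrt(528) = 12*sqrt(33)

-11*sqrt(33) - 9*sqrt(22)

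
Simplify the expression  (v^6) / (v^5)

v

Quotient: v^1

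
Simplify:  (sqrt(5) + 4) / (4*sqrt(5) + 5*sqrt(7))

(-16*sqrt(5) - 20 + 5*sqrt(35) + 20*sqrt(7))/95

Multiply numerator and denominator by -5*sqrt(7) + 4*sqrt(5).
Denominator becomes -95; numerator becomes -20*sqrt(7) - 5*sqrt(35) + 20 + 16*sqrt(5).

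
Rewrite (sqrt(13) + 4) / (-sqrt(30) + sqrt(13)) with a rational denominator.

Multiply numerator and denominator by sqrt(13) + sqrt(30).
Denominator becomes -17; numerator becomes 13 + 4*sqrt(13) + sqrt(390) + 4*sqrt(30).

(-4*sqrt(30) - sqrt(390) - 4*sqrt(13) - 13)/17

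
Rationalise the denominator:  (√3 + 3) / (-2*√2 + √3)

(-6*√2 - 3*√3 - 2*√6 - 3)/5

Multiply numerator and denominator by √3 + 2*√2.
Denominator becomes -5; numerator becomes 3 + 2*√6 + 3*√3 + 6*√2.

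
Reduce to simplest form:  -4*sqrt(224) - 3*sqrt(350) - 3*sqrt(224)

-43*sqrt(14)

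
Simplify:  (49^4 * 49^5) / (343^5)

7^3

49^4 = 7^8; 49^5 = 7^10; 343^5 = 7^15
Combine exponents: 7^3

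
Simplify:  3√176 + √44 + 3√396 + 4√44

40*√11

3√176 = 12*√11; √44 = 2*√11; 3√396 = 18*√11; 4√44 = 8*√11
Combine: (12 + 2 + 18 + 8)·√11 = 40*√11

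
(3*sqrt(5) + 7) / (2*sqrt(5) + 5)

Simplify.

Multiply numerator and denominator by -2*sqrt(5) + 5.
Denominator becomes 5; numerator becomes sqrt(5) + 5.

(sqrt(5) + 5)/5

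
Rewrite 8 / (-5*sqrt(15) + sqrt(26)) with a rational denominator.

(-40*sqrt(15) - 8*sqrt(26))/349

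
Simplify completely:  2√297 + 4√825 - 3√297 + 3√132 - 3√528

2√297 = 6*√33; 4√825 = 20*√33; 3√297 = 9*√33; 3√132 = 6*√33; 3√528 = 12*√33
Combine: (6 + 20 - 9 + 6 - 12)·√33 = 11*√33

11*√33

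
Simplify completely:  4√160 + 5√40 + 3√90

35*√10

4√160 = 16*√10; 5√40 = 10*√10; 3√90 = 9*√10
Combine: (16 + 10 + 9)·√10 = 35*√10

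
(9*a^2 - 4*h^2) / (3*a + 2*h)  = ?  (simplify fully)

Difference of squares: factor out (3*a + 2*h).

3*a - 2*h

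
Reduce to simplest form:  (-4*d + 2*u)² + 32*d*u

After expansion: 16*d² + 16*d*u + 4*u² — a perfect-square trinomial.

4*(2*d + u)²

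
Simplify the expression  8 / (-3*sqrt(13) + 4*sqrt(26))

(24*sqrt(13) + 32*sqrt(26))/299

Multiply numerator and denominator by 3*sqrt(13) + 4*sqrt(26).
Denominator becomes 299; numerator becomes 24*sqrt(13) + 32*sqrt(26).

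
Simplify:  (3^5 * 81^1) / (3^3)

3^5 = 3^5; 81^1 = 3^4; 3^3 = 3^3
Combine exponents: 3^6

3^6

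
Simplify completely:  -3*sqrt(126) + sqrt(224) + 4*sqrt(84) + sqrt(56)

-3*sqrt(14) + 8*sqrt(21)

3*sqrt(126) = 9*sqrt(14); sqrt(224) = 4*sqrt(14); 4*sqrt(84) = 8*sqrt(21); sqrt(56) = 2*sqrt(14)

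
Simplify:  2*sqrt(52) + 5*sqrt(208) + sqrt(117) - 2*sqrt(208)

19*sqrt(13)

2*sqrt(52) = 4*sqrt(13); 5*sqrt(208) = 20*sqrt(13); sqrt(117) = 3*sqrt(13); 2*sqrt(208) = 8*sqrt(13)
Combine: (4 + 20 + 3 - 8)·sqrt(13) = 19*sqrt(13)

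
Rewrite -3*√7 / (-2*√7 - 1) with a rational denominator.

Multiply numerator and denominator by -1 + 2*√7.
Denominator becomes -27; numerator becomes -42 + 3*√7.

(-√7 + 14)/9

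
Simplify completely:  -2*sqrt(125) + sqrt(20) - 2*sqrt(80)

-16*sqrt(5)

2*sqrt(125) = 10*sqrt(5); sqrt(20) = 2*sqrt(5); 2*sqrt(80) = 8*sqrt(5)
Combine: (-10 + 2 - 8)·sqrt(5) = -16*sqrt(5)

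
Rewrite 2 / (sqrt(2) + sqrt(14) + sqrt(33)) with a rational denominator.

(-42*sqrt(14) - 90*sqrt(2) + 8*sqrt(231) + 34*sqrt(33))/177

Group as (sqrt(2) + sqrt(14)) + sqrt(33); multiply by (sqrt(2) + sqrt(14)) - sqrt(33), then rationalise the remaining surd.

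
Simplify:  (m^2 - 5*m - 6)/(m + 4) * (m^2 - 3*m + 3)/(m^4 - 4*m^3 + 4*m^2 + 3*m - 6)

(m - 6)/(m^2 + 2*m - 8)

Factor: m^2 - 5*m - 6 = (m + 1)*(m - 6);  m^4 - 4*m^3 + 4*m^2 + 3*m - 6 = (m^2 - 3*m + 3)*(m - 2)*(m + 1)
Cancel the common factors (m^2 - 3*m + 3), (m + 1).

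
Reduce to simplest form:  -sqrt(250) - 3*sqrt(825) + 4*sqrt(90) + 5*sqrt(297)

sqrt(250) = 5*sqrt(10); 3*sqrt(825) = 15*sqrt(33); 4*sqrt(90) = 12*sqrt(10); 5*sqrt(297) = 15*sqrt(33)

7*sqrt(10)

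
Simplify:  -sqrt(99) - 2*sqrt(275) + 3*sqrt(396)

sqrt(99) = 3*sqrt(11); 2*sqrt(275) = 10*sqrt(11); 3*sqrt(396) = 18*sqrt(11)
Combine: (-3 - 10 + 18)·sqrt(11) = 5*sqrt(11)

5*sqrt(11)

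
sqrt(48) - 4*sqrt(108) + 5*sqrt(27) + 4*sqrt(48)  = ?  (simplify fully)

sqrt(48) = 4*sqrt(3); 4*sqrt(108) = 24*sqrt(3); 5*sqrt(27) = 15*sqrt(3); 4*sqrt(48) = 16*sqrt(3)
Combine: (4 - 24 + 15 + 16)·sqrt(3) = 11*sqrt(3)

11*sqrt(3)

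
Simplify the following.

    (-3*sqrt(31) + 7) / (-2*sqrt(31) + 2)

(-2*sqrt(31) + 43)/30

Multiply numerator and denominator by 2 + 2*sqrt(31).
Denominator becomes -120; numerator becomes -172 + 8*sqrt(31).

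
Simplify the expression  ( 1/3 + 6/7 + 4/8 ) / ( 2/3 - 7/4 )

Numerator: 1/3 + 6/7 + 4/8 = 71/42
Denominator: 2/3 - 7/4 = -13/12
Divide: (71/42) · (-12/13) = -142/91

-142/91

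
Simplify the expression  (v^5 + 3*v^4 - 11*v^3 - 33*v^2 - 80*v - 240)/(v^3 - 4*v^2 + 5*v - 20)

v^2 + 7*v + 12

Factor: v^5 + 3*v^4 - 11*v^3 - 33*v^2 - 80*v - 240 = (v + 3)*(v + 4)*(v - 4)*(v^2 + 5);  v^3 - 4*v^2 + 5*v - 20 = (v - 4)*(v^2 + 5)
Cancel the common factors (v^2 + 5), (v - 4).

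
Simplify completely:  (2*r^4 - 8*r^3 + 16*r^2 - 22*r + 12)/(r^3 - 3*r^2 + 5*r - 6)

Factor: 2*r^4 - 8*r^3 + 16*r^2 - 22*r + 12 = 2*(r - 2)*(r - 1)*(r^2 - r + 3);  r^3 - 3*r^2 + 5*r - 6 = (r^2 - r + 3)*(r - 2)
Cancel the common factors (r^2 - r + 3), (r - 2).

2*r - 2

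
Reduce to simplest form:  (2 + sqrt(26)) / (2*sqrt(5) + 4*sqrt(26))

Multiply numerator and denominator by -2*sqrt(5) + 4*sqrt(26).
Denominator becomes 396; numerator becomes -2*sqrt(130) - 4*sqrt(5) + 8*sqrt(26) + 104.

(-sqrt(130) - 2*sqrt(5) + 4*sqrt(26) + 52)/198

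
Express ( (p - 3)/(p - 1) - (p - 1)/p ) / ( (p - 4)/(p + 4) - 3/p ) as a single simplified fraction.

Numerator: (p - 3)/(p - 1) - (p - 1)/p = (-p - 1)/(p² - p)
Denominator: (p - 4)/(p + 4) - 3/p = (p² - 7*p - 12)/(p² + 4*p)
Divide: ((-p - 1)/(p² - p)) · ((p² + 4*p)/(p² - 7*p - 12)) = (-p² - 5*p - 4)/(p³ - 8*p² - 5*p + 12)

(-p² - 5*p - 4)/(p³ - 8*p² - 5*p + 12)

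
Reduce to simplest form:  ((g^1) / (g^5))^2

Inside the bracket: (g^-4)
Raise to the power 2: (g^-8)

g^(-8)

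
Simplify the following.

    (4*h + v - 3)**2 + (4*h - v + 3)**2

32*h**2 + 2*v**2 - 12*v + 18

Write as f((4*h),(v - 3)) + f((4*h),-(v - 3)) and expand.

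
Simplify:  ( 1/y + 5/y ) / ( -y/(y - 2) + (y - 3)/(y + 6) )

Numerator: 1/y + 5/y = 6/y
Denominator: -y/(y - 2) + (y - 3)/(y + 6) = (-11*y + 6)/(y² + 4*y - 12)
Divide: (6/y) · ((y² + 4*y - 12)/(-11*y + 6)) = (-6*y² - 24*y + 72)/(11*y² - 6*y)

(-6*y² - 24*y + 72)/(11*y² - 6*y)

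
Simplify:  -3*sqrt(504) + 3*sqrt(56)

3*sqrt(504) = 18*sqrt(14); 3*sqrt(56) = 6*sqrt(14)
Combine: (-18 + 6)·sqrt(14) = -12*sqrt(14)

-12*sqrt(14)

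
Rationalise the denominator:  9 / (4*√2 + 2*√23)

Multiply numerator and denominator by -4*√2 + 2*√23.
Denominator becomes 60; numerator becomes -36*√2 + 18*√23.

(-6*√2 + 3*√23)/10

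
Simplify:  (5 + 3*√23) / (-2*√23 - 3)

(-123 - √23)/83

Multiply numerator and denominator by -3 + 2*√23.
Denominator becomes -83; numerator becomes √23 + 123.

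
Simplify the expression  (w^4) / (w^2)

w^2

Quotient: w^2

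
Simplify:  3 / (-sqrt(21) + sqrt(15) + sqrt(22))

Group as (sqrt(15) + sqrt(22)) - sqrt(21); multiply by (sqrt(15) + sqrt(22)) + sqrt(21), then rationalise the remaining surd.

(-24*sqrt(21) + 21*sqrt(22) + 42*sqrt(15) + 9*sqrt(770))/532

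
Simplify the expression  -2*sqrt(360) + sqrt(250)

-7*sqrt(10)

2*sqrt(360) = 12*sqrt(10); sqrt(250) = 5*sqrt(10)
Combine: (-12 + 5)·sqrt(10) = -7*sqrt(10)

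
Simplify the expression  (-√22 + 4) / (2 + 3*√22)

Multiply numerator and denominator by -3*√22 + 2.
Denominator becomes -194; numerator becomes -14*√22 + 74.

(-37 + 7*√22)/97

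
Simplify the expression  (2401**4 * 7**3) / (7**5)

7**14

2401**4 = 7**16; 7**3 = 7**3; 7**5 = 7**5
Combine exponents: 7**14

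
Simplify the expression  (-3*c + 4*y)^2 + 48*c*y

(3*c + 4*y)^2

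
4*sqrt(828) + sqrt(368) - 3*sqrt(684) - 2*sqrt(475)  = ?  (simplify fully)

4*sqrt(828) = 24*sqrt(23); sqrt(368) = 4*sqrt(23); 3*sqrt(684) = 18*sqrt(19); 2*sqrt(475) = 10*sqrt(19)

-28*sqrt(19) + 28*sqrt(23)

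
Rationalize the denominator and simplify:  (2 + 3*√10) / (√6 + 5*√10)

(-3*√15 - √6 + 5*√10 + 75)/122

Multiply numerator and denominator by -√6 + 5*√10.
Denominator becomes 244; numerator becomes -6*√15 - 2*√6 + 10*√10 + 150.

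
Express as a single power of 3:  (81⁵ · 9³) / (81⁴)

3^10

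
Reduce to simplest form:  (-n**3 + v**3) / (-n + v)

n**2 + n*v + v**2

v**3 - n**3 = (-n + v)(n**2 + n*v + v**2).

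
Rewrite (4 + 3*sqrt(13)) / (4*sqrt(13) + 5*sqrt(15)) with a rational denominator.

(-156 - 16*sqrt(13) + 20*sqrt(15) + 15*sqrt(195))/167

Multiply numerator and denominator by -5*sqrt(15) + 4*sqrt(13).
Denominator becomes -167; numerator becomes -15*sqrt(195) - 20*sqrt(15) + 16*sqrt(13) + 156.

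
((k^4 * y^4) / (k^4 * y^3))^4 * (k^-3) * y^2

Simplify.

y^6/k^3

Inside the bracket: y^1
Raise to the power 4: y^4
Multiply by (k^-3) * y^2: add exponents.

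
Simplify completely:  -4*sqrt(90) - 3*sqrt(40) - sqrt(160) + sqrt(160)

4*sqrt(90) = 12*sqrt(10); 3*sqrt(40) = 6*sqrt(10); sqrt(160) = 4*sqrt(10); sqrt(160) = 4*sqrt(10)
Combine: (-12 - 6 - 4 + 4)·sqrt(10) = -18*sqrt(10)

-18*sqrt(10)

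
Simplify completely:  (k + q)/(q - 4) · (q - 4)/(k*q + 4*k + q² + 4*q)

Factor: k*q + 4*k + q² + 4*q = (k + q)·(q + 4)
Cancel the common factors (q - 4), (k + q).

1/(q + 4)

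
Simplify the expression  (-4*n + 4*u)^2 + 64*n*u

16*(n + u)^2

After expansion: 16*n^2 + 32*n*u + 16*u^2 — a perfect-square trinomial.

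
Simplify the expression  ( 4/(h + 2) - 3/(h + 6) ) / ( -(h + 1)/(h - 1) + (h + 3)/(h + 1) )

Numerator: 4/(h + 2) - 3/(h + 6) = (h + 18)/(h² + 8*h + 12)
Denominator: -(h + 1)/(h - 1) + (h + 3)/(h + 1) = -4/(h² - 1)
Divide: ((h + 18)/(h² + 8*h + 12)) · (-h²/4 + 1/4) = (-h³ - 18*h² + h + 18)/(4*h² + 32*h + 48)

(-h³ - 18*h² + h + 18)/(4*h² + 32*h + 48)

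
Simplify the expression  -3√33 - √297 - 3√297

3√33 = 3*√33; √297 = 3*√33; 3√297 = 9*√33
Combine: (-3 - 3 - 9)·√33 = -15*√33

-15*√33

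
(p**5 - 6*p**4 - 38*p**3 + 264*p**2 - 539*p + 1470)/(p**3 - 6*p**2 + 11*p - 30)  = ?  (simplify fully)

p**2 - 49

Factor: p**5 - 6*p**4 - 38*p**3 + 264*p**2 - 539*p + 1470 = (p + 7)*(p - 7)*(p - 5)*(p**2 - p + 6);  p**3 - 6*p**2 + 11*p - 30 = (p**2 - p + 6)*(p - 5)
Cancel the common factors (p**2 - p + 6), (p - 5).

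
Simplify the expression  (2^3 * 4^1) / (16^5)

2^3 = 2^3; 4^1 = 2^2; 16^5 = 2^20
Combine exponents: 2^(-15)

2^(-15)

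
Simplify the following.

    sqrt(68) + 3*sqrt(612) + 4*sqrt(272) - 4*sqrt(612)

sqrt(68) = 2*sqrt(17); 3*sqrt(612) = 18*sqrt(17); 4*sqrt(272) = 16*sqrt(17); 4*sqrt(612) = 24*sqrt(17)
Combine: (2 + 18 + 16 - 24)·sqrt(17) = 12*sqrt(17)

12*sqrt(17)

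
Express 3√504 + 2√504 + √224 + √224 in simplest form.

3√504 = 18*√14; 2√504 = 12*√14; √224 = 4*√14; √224 = 4*√14
Combine: (18 + 12 + 4 + 4)·√14 = 38*√14

38*√14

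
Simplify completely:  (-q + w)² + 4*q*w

Expand the square and combine the 4*q*w term.

(q + w)²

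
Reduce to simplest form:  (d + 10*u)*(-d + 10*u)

(10*u)**2 - (d)**2 = -d**2 + 100*u**2.

-d**2 + 100*u**2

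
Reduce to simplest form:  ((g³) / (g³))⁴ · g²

Inside the bracket: 1
Raise to the power 4: 1
Multiply by g²: add exponents.

g²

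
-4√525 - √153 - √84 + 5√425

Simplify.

4√525 = 20*√21; √153 = 3*√17; √84 = 2*√21; 5√425 = 25*√17

-22*√21 + 22*√17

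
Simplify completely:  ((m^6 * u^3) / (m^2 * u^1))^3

Inside the bracket: m^4 * u^2
Raise to the power 3: m^12 * u^6

m^12*u^6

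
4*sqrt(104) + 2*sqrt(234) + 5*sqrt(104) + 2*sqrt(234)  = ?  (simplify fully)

30*sqrt(26)

4*sqrt(104) = 8*sqrt(26); 2*sqrt(234) = 6*sqrt(26); 5*sqrt(104) = 10*sqrt(26); 2*sqrt(234) = 6*sqrt(26)
Combine: (8 + 6 + 10 + 6)·sqrt(26) = 30*sqrt(26)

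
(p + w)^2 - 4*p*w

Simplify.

Expand the square and combine the 4*p*w term.

(p - w)^2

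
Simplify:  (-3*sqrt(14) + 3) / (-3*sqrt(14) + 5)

Multiply numerator and denominator by 5 + 3*sqrt(14).
Denominator becomes -101; numerator becomes -111 - 6*sqrt(14).

(6*sqrt(14) + 111)/101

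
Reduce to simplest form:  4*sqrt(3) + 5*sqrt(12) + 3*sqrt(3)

17*sqrt(3)

4*sqrt(3) = 4*sqrt(3); 5*sqrt(12) = 10*sqrt(3); 3*sqrt(3) = 3*sqrt(3)
Combine: (4 + 10 + 3)·sqrt(3) = 17*sqrt(3)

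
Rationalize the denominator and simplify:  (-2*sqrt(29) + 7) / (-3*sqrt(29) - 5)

(-31*sqrt(29) + 209)/236

Multiply numerator and denominator by -5 + 3*sqrt(29).
Denominator becomes -236; numerator becomes -209 + 31*sqrt(29).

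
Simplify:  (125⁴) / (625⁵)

125⁴ = 5^12; 625⁵ = 5^20
Combine exponents: 5^(-8)

5^(-8)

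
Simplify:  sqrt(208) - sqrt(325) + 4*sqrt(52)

7*sqrt(13)

sqrt(208) = 4*sqrt(13); sqrt(325) = 5*sqrt(13); 4*sqrt(52) = 8*sqrt(13)
Combine: (4 - 5 + 8)·sqrt(13) = 7*sqrt(13)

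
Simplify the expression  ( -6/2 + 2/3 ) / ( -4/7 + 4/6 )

Numerator: -6/2 + 2/3 = -7/3
Denominator: -4/7 + 4/6 = 2/21
Divide: (-7/3) · (21/2) = -49/2

-49/2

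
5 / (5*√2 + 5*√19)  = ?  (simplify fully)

Multiply numerator and denominator by -5*√19 + 5*√2.
Denominator becomes -425; numerator becomes -25*√19 + 25*√2.

(-√2 + √19)/17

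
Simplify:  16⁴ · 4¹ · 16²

2^26

16⁴ = 2^16; 4¹ = 2^2; 16² = 2^8
Combine exponents: 2^26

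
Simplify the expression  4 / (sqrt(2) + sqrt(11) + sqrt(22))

Group as (sqrt(11) + sqrt(22)) + sqrt(2); multiply by (sqrt(11) + sqrt(22)) - sqrt(2), then rationalise the remaining surd.

(-176 - 36*sqrt(22) + 52*sqrt(11) + 124*sqrt(2))/7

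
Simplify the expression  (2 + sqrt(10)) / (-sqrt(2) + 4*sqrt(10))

(sqrt(2) + sqrt(5) + 4*sqrt(10) + 20)/79

Multiply numerator and denominator by sqrt(2) + 4*sqrt(10).
Denominator becomes 158; numerator becomes 2*sqrt(2) + 2*sqrt(5) + 8*sqrt(10) + 40.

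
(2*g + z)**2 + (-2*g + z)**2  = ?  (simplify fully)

8*g**2 + 2*z**2

Binomially expand both and collect terms in z, (2*g).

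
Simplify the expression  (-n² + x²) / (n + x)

-n² + x² factors as (-n + x)*(n + x).

-n + x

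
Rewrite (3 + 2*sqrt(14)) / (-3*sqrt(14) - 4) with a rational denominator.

(-72 - sqrt(14))/110

Multiply numerator and denominator by -4 + 3*sqrt(14).
Denominator becomes -110; numerator becomes sqrt(14) + 72.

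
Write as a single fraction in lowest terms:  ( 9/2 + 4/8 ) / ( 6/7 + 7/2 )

Numerator: 9/2 + 4/8 = 5
Denominator: 6/7 + 7/2 = 61/14
Divide: (5) · (14/61) = 70/61

70/61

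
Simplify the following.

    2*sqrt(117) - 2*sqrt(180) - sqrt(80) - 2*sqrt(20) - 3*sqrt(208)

2*sqrt(117) = 6*sqrt(13); 2*sqrt(180) = 12*sqrt(5); sqrt(80) = 4*sqrt(5); 2*sqrt(20) = 4*sqrt(5); 3*sqrt(208) = 12*sqrt(13)

-20*sqrt(5) - 6*sqrt(13)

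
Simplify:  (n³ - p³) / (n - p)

Apply the difference-of-cubes factorisation and cancel (n - p).

n² + n*p + p²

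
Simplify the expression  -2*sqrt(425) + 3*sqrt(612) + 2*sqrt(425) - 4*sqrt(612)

-6*sqrt(17)

2*sqrt(425) = 10*sqrt(17); 3*sqrt(612) = 18*sqrt(17); 2*sqrt(425) = 10*sqrt(17); 4*sqrt(612) = 24*sqrt(17)
Combine: (-10 + 18 + 10 - 24)·sqrt(17) = -6*sqrt(17)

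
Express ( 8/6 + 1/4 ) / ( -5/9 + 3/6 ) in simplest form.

Numerator: 8/6 + 1/4 = 19/12
Denominator: -5/9 + 3/6 = -1/18
Divide: (19/12) · (-18) = -57/2

-57/2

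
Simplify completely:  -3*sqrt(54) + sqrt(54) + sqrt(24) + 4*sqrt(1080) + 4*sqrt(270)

3*sqrt(54) = 9*sqrt(6); sqrt(54) = 3*sqrt(6); sqrt(24) = 2*sqrt(6); 4*sqrt(1080) = 24*sqrt(30); 4*sqrt(270) = 12*sqrt(30)

-4*sqrt(6) + 36*sqrt(30)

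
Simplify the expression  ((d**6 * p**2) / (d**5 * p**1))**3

d**3*p**3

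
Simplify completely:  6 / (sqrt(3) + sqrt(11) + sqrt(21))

(-36*sqrt(77) - 42*sqrt(21) + 78*sqrt(11) + 174*sqrt(3))/83

Group as (sqrt(11) + sqrt(21)) + sqrt(3); multiply by (sqrt(11) + sqrt(21)) - sqrt(3), then rationalise the remaining surd.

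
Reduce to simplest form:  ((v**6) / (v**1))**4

Inside the bracket: v**5
Raise to the power 4: v**20

v**20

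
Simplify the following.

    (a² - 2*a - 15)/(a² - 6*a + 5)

(a + 3)/(a - 1)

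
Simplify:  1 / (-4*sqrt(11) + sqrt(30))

(-4*sqrt(11) - sqrt(30))/146

Multiply numerator and denominator by sqrt(30) + 4*sqrt(11).
Denominator becomes -146; numerator becomes sqrt(30) + 4*sqrt(11).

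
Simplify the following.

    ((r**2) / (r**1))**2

r**2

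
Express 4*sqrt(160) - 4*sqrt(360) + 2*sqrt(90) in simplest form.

4*sqrt(160) = 16*sqrt(10); 4*sqrt(360) = 24*sqrt(10); 2*sqrt(90) = 6*sqrt(10)
Combine: (16 - 24 + 6)·sqrt(10) = -2*sqrt(10)

-2*sqrt(10)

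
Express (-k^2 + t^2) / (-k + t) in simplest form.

-k^2 + t^2 factors as (-k + t)*(k + t).

k + t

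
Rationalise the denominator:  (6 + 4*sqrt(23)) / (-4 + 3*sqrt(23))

Multiply numerator and denominator by -3*sqrt(23) - 4.
Denominator becomes -191; numerator becomes -300 - 34*sqrt(23).

(34*sqrt(23) + 300)/191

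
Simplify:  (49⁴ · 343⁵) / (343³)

7^14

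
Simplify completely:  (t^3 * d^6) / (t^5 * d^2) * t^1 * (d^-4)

1/t

Quotient: (t^-2) * d^4
Multiply by t^1 * (d^-4): add exponents.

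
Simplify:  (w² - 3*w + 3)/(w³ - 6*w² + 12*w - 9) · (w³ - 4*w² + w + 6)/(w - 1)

(w² - w - 2)/(w - 1)

Factor: w³ - 6*w² + 12*w - 9 = (w - 3)·(w² - 3*w + 3);  w³ - 4*w² + w + 6 = (w - 3)·(w - 2)·(w + 1)
Cancel the common factors (w² - 3*w + 3), (w - 3).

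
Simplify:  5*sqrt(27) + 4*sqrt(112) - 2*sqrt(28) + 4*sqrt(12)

12*sqrt(7) + 23*sqrt(3)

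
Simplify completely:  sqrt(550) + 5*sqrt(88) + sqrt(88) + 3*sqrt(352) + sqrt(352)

sqrt(550) = 5*sqrt(22); 5*sqrt(88) = 10*sqrt(22); sqrt(88) = 2*sqrt(22); 3*sqrt(352) = 12*sqrt(22); sqrt(352) = 4*sqrt(22)
Combine: (5 + 10 + 2 + 12 + 4)·sqrt(22) = 33*sqrt(22)

33*sqrt(22)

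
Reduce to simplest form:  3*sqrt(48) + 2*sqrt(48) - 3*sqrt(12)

14*sqrt(3)

3*sqrt(48) = 12*sqrt(3); 2*sqrt(48) = 8*sqrt(3); 3*sqrt(12) = 6*sqrt(3)
Combine: (12 + 8 - 6)·sqrt(3) = 14*sqrt(3)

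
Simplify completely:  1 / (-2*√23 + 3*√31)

Multiply numerator and denominator by 2*√23 + 3*√31.
Denominator becomes 187; numerator becomes 2*√23 + 3*√31.

(2*√23 + 3*√31)/187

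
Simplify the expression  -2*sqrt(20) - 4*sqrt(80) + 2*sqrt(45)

2*sqrt(20) = 4*sqrt(5); 4*sqrt(80) = 16*sqrt(5); 2*sqrt(45) = 6*sqrt(5)
Combine: (-4 - 16 + 6)·sqrt(5) = -14*sqrt(5)

-14*sqrt(5)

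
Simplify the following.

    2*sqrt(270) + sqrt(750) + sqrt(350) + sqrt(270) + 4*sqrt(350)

14*sqrt(30) + 25*sqrt(14)

2*sqrt(270) = 6*sqrt(30); sqrt(750) = 5*sqrt(30); sqrt(350) = 5*sqrt(14); sqrt(270) = 3*sqrt(30); 4*sqrt(350) = 20*sqrt(14)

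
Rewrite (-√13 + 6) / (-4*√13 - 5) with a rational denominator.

(-29*√13 + 82)/183

Multiply numerator and denominator by -5 + 4*√13.
Denominator becomes -183; numerator becomes -82 + 29*√13.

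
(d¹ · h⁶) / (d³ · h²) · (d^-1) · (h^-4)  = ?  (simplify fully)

Quotient: (d^-2) · h⁴
Multiply by (d^-1) · (h^-4): add exponents.

d^(-3)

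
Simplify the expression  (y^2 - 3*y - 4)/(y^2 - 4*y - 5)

Factor: y^2 - 3*y - 4 = (y + 1)*(y - 4);  y^2 - 4*y - 5 = (y + 1)*(y - 5)
Cancel the common factor (y + 1).

(y - 4)/(y - 5)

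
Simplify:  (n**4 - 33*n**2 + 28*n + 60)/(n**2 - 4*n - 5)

n**2 + 4*n - 12

Factor: n**4 - 33*n**2 + 28*n + 60 = (n + 6)*(n - 2)*(n + 1)*(n - 5);  n**2 - 4*n - 5 = (n - 5)*(n + 1)
Cancel the common factors (n - 5), (n + 1).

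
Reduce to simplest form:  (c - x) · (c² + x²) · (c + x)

c⁴ - x⁴

(c+x)(c-x) = c² - x²; continue pairing.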